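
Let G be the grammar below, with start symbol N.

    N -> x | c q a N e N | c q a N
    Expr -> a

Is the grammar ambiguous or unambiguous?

Ambiguous

Witness: c q a c q a x e x

Derivation 1: N ⇒ c q a N e N ⇒ c q a c q a N e N ⇒ c q a c q a x e N ⇒ c q a c q a x e x
Derivation 2: N ⇒ c q a N ⇒ c q a c q a N e N ⇒ c q a c q a x e N ⇒ c q a c q a x e x

Two distinct leftmost derivations for the same string.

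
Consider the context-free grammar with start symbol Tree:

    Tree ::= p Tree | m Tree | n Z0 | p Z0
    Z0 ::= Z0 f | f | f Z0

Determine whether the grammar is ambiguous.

Witness: n f f

Derivation 1: Tree ⇒ n Z0 ⇒ n Z0 f ⇒ n f f
Derivation 2: Tree ⇒ n Z0 ⇒ n f Z0 ⇒ n f f

Two distinct leftmost derivations for the same string.

Ambiguous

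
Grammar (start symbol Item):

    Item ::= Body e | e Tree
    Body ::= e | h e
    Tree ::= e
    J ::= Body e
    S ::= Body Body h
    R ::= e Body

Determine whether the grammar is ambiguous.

Ambiguous

Witness: e e

Derivation 1: Item ⇒ Body e ⇒ e e
Derivation 2: Item ⇒ e Tree ⇒ e e

Two distinct leftmost derivations for the same string.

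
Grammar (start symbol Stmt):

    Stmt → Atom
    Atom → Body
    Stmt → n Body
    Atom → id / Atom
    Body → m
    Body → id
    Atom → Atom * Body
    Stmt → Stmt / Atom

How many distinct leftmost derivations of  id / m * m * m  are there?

Parse trees for id / m * m * m:
  [Stmt [Atom id / [Atom [Atom [Atom [Body m]] * [Body m]] * [Body m]]]]
  [Stmt [Atom [Atom id / [Atom [Atom [Body m]] * [Body m]]] * [Body m]]]
  [Stmt [Atom [Atom [Atom id / [Atom [Body m]]] * [Body m]] * [Body m]]]
  [Stmt [Stmt [Atom [Body id]]] / [Atom [Atom [Atom [Body m]] * [Body m]] * [Body m]]]

4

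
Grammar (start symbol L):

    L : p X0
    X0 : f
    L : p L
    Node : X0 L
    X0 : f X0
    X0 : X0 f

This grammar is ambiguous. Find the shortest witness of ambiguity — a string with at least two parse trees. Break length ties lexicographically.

length 2: no string has ≥2 trees
length 3: p f f has 2 parse trees

Two derivations of p f f:
  L ⇒ p X0 ⇒ p f X0 ⇒ p f f
  L ⇒ p X0 ⇒ p X0 f ⇒ p f f

p f f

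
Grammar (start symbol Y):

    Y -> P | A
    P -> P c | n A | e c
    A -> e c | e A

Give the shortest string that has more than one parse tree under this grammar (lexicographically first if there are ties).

e c

length 2: e c has 2 parse trees

Two derivations of e c:
  Y ⇒ P ⇒ e c
  Y ⇒ A ⇒ e c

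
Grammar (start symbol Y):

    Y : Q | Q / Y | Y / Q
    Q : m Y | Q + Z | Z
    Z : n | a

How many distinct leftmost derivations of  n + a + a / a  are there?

Parse trees for n + a + a / a:
  [Y [Q [Q [Q [Z n]] + [Z a]] + [Z a]] / [Y [Q [Z a]]]]
  [Y [Y [Q [Q [Q [Z n]] + [Z a]] + [Z a]]] / [Q [Z a]]]

2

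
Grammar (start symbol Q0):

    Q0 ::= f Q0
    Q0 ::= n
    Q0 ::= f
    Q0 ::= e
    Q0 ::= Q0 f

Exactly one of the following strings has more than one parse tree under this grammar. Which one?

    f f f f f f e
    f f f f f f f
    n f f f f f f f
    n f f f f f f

f f f f f f f

f f f f f f e: 1 tree
f f f f f f f: 64 trees
n f f f f f f f: 1 tree
n f f f f f f: 1 tree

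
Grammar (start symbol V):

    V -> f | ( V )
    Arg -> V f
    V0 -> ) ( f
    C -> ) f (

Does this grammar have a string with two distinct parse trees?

Unambiguous

(Arg, V0, C are unreachable from V, so their rules don't affect L(V).) L(V) is { openⁿ atom closeⁿ : n ≥ 0 }. The bracket depth fixes n, and the derivation is forced at every step.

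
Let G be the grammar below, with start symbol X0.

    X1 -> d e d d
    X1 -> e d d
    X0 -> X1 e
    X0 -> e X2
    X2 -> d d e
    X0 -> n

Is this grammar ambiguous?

Witness: e d d e

Derivation 1: X0 ⇒ X1 e ⇒ e d d e
Derivation 2: X0 ⇒ e X2 ⇒ e d d e

Two distinct leftmost derivations for the same string.

Ambiguous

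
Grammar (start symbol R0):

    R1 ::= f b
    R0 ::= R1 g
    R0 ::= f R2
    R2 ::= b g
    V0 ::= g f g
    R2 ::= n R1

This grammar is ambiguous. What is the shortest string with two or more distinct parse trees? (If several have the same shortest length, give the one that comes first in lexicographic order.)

f b g

length 3: f b g has 2 parse trees

Two derivations of f b g:
  R0 ⇒ R1 g ⇒ f b g
  R0 ⇒ f R2 ⇒ f b g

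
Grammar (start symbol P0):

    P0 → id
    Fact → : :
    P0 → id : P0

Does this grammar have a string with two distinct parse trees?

Unambiguous

(Fact is unreachable from P0, so its rules don't affect L(P0).) The reachable grammar is A → atom sep A | atom. Each atom is followed by either the separator (recurse) or end-of-string (stop) — no choice point.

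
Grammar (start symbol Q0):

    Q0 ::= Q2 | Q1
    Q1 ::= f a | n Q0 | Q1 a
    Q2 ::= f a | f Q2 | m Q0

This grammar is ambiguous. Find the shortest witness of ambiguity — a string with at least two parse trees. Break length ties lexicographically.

f a

length 2: f a has 2 parse trees

Two derivations of f a:
  Q0 ⇒ Q2 ⇒ f a
  Q0 ⇒ Q1 ⇒ f a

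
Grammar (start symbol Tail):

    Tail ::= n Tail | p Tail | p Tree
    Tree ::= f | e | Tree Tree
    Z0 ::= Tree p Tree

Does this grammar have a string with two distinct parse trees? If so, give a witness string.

Ambiguous

Witness: p e e e

Derivation 1: Tail ⇒ p Tree ⇒ p Tree Tree ⇒ p e Tree ⇒ p e Tree Tree ⇒ p e e Tree ⇒ p e e e
Derivation 2: Tail ⇒ p Tree ⇒ p Tree Tree ⇒ p Tree Tree Tree ⇒ p e Tree Tree ⇒ p e e Tree ⇒ p e e e

Two distinct leftmost derivations for the same string.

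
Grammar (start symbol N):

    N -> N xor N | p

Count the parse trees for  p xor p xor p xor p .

5

Parse trees for p xor p xor p xor p:
  [N [N p] xor [N [N p] xor [N [N p] xor [N p]]]]
  [N [N p] xor [N [N [N p] xor [N p]] xor [N p]]]
  [N [N [N p] xor [N p]] xor [N [N p] xor [N p]]]
  [N [N [N p] xor [N [N p] xor [N p]]] xor [N p]]
  [N [N [N [N p] xor [N p]] xor [N p]] xor [N p]]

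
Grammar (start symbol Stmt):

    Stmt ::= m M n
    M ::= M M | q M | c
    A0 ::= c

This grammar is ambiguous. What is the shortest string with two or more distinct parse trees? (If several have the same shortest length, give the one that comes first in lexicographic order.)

m c c c n

length 3: no string has ≥2 trees
length 4: no string has ≥2 trees
length 5: m c c c n has 2 parse trees

Two derivations of m c c c n:
  Stmt ⇒ m M n ⇒ m M M n ⇒ m M M M n ⇒ m c M M n ⇒ m c c M n ⇒ m c c c n
  Stmt ⇒ m M n ⇒ m M M n ⇒ m c M n ⇒ m c M M n ⇒ m c c M n ⇒ m c c c n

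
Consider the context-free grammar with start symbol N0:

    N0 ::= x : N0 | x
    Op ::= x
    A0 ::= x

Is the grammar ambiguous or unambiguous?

Unambiguous

(Op, A0 are unreachable from N0, so their rules don't affect L(N0).) The reachable grammar is A → atom sep A | atom. Each atom is followed by either the separator (recurse) or end-of-string (stop) — no choice point.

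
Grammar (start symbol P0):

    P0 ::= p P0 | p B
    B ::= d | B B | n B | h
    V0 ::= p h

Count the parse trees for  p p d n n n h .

Parse trees for p p d n n n h:
  [P0 p [P0 p [B [B d] [B n [B n [B n [B h]]]]]]]

1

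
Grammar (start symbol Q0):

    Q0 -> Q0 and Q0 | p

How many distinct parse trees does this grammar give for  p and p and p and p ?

5

Parse trees for p and p and p and p:
  [Q0 [Q0 p] and [Q0 [Q0 p] and [Q0 [Q0 p] and [Q0 p]]]]
  [Q0 [Q0 p] and [Q0 [Q0 [Q0 p] and [Q0 p]] and [Q0 p]]]
  [Q0 [Q0 [Q0 p] and [Q0 p]] and [Q0 [Q0 p] and [Q0 p]]]
  [Q0 [Q0 [Q0 p] and [Q0 [Q0 p] and [Q0 p]]] and [Q0 p]]
  [Q0 [Q0 [Q0 [Q0 p] and [Q0 p]] and [Q0 p]] and [Q0 p]]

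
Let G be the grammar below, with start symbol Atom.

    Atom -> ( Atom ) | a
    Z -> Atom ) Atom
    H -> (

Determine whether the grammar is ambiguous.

Only Atom is reachable from Atom; ignoring the rest: L(Atom) is { openⁿ atom closeⁿ : n ≥ 0 }. The bracket depth fixes n, and the derivation is forced at every step.

Unambiguous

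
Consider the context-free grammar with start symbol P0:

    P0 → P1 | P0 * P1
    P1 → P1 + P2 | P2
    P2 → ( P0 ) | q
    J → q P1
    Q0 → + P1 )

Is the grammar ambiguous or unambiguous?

Unambiguous

(J, Q0 are unreachable from P0, so their rules don't affect L(P0).) This is a standard precedence ladder (P0 over P1 over P2), with each level left-recursive on its own operator ('*' at P0, '+' at P1). That structure is LR(1), hence unambiguous.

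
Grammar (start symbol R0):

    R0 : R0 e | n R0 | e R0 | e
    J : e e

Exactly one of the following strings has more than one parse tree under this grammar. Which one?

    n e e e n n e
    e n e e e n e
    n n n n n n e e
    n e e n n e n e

n e e e n n e: 1 tree
e n e e e n e: 1 tree
n n n n n n e e: 8 trees
n e e n n e n e: 1 tree

n n n n n n e e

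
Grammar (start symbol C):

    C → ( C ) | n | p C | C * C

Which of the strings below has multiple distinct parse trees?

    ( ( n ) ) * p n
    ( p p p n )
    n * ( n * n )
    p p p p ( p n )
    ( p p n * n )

( p p n * n )

( ( n ) ) * p n: 1 tree
( p p p n ): 1 tree
n * ( n * n ): 1 tree
p p p p ( p n ): 1 tree
( p p n * n ): 3 trees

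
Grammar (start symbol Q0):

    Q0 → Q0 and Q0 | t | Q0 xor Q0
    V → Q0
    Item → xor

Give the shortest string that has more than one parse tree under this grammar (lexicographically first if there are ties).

t and t and t

length 1: no string has ≥2 trees
length 3: no string has ≥2 trees
length 5: t and t and t has 2 parse trees

Two derivations of t and t and t:
  Q0 ⇒ Q0 and Q0 ⇒ Q0 and Q0 and Q0 ⇒ t and Q0 and Q0 ⇒ t and t and Q0 ⇒ t and t and t
  Q0 ⇒ Q0 and Q0 ⇒ t and Q0 ⇒ t and Q0 and Q0 ⇒ t and t and Q0 ⇒ t and t and t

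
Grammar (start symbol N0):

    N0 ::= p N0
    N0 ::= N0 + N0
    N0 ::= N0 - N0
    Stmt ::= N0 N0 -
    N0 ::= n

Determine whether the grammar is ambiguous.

Witness: p n + n

Derivation 1: N0 ⇒ p N0 ⇒ p N0 + N0 ⇒ p n + N0 ⇒ p n + n
Derivation 2: N0 ⇒ N0 + N0 ⇒ p N0 + N0 ⇒ p n + N0 ⇒ p n + n

Two distinct leftmost derivations for the same string.

Ambiguous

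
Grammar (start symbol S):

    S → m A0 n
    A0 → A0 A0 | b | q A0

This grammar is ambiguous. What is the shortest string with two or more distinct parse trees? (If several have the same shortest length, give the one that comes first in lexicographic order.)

length 3: no string has ≥2 trees
length 4: no string has ≥2 trees
length 5: m b b b n has 2 parse trees

Two derivations of m b b b n:
  S ⇒ m A0 n ⇒ m A0 A0 n ⇒ m A0 A0 A0 n ⇒ m b A0 A0 n ⇒ m b b A0 n ⇒ m b b b n
  S ⇒ m A0 n ⇒ m A0 A0 n ⇒ m b A0 n ⇒ m b A0 A0 n ⇒ m b b A0 n ⇒ m b b b n

m b b b n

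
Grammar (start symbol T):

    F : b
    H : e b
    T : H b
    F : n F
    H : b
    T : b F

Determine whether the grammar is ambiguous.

Witness: b b

Derivation 1: T ⇒ H b ⇒ b b
Derivation 2: T ⇒ b F ⇒ b b

Two distinct leftmost derivations for the same string.

Ambiguous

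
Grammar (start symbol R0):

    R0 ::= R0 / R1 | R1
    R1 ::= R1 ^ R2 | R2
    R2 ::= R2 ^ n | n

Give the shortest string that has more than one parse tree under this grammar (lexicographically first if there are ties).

length 1: no string has ≥2 trees
length 3: n ^ n has 2 parse trees

Two derivations of n ^ n:
  R0 ⇒ R1 ⇒ R1 ^ R2 ⇒ R2 ^ R2 ⇒ n ^ R2 ⇒ n ^ n
  R0 ⇒ R1 ⇒ R2 ⇒ R2 ^ n ⇒ n ^ n

n ^ n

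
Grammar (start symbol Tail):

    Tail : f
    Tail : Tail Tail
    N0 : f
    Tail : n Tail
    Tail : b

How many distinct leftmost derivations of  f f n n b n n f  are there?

Parse trees for f f n n b n n f (showing first 6 of 9):
  [Tail [Tail f] [Tail [Tail f] [Tail [Tail n [Tail n [Tail b]]] [Tail n [Tail n [Tail f]]]]]]
  [Tail [Tail f] [Tail [Tail f] [Tail n [Tail [Tail n [Tail b]] [Tail n [Tail n [Tail f]]]]]]]
  [Tail [Tail f] [Tail [Tail f] [Tail n [Tail n [Tail [Tail b] [Tail n [Tail n [Tail f]]]]]]]]
  [Tail [Tail f] [Tail [Tail [Tail f] [Tail n [Tail n [Tail b]]]] [Tail n [Tail n [Tail f]]]]]
  [Tail [Tail [Tail f] [Tail f]] [Tail [Tail n [Tail n [Tail b]]] [Tail n [Tail n [Tail f]]]]]
  [Tail [Tail [Tail f] [Tail f]] [Tail n [Tail [Tail n [Tail b]] [Tail n [Tail n [Tail f]]]]]]

9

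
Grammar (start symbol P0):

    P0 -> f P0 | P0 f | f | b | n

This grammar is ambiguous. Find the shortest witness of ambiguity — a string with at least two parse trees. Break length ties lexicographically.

length 1: no string has ≥2 trees
length 2: f f has 2 parse trees

Two derivations of f f:
  P0 ⇒ f P0 ⇒ f f
  P0 ⇒ P0 f ⇒ f f

f f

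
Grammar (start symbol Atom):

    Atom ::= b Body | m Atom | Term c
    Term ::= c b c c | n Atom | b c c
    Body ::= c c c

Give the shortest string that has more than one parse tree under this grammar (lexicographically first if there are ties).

b c c c

length 4: b c c c has 2 parse trees

Two derivations of b c c c:
  Atom ⇒ b Body ⇒ b c c c
  Atom ⇒ Term c ⇒ b c c c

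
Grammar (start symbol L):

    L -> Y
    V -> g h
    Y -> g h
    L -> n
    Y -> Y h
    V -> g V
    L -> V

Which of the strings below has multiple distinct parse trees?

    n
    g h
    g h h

g h

n: 1 tree
g h: 2 trees
g h h: 1 tree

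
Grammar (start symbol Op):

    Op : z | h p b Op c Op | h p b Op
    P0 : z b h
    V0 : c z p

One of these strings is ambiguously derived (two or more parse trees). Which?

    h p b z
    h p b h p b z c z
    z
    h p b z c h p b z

h p b z: 1 tree
h p b h p b z c z: 2 trees
z: 1 tree
h p b z c h p b z: 1 tree

h p b h p b z c z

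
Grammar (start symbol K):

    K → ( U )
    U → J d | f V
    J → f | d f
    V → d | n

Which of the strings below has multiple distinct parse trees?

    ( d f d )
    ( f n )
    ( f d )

( d f d ): 1 tree
( f n ): 1 tree
( f d ): 2 trees

( f d )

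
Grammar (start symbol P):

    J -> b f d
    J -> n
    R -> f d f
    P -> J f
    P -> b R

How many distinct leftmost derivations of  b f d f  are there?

Parse trees for b f d f:
  [P [J b f d] f]
  [P b [R f d f]]

2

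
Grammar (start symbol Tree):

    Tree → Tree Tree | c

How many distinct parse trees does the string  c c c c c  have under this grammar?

Parse trees for c c c c c (showing first 6 of 14):
  [Tree [Tree c] [Tree [Tree c] [Tree [Tree c] [Tree [Tree c] [Tree c]]]]]
  [Tree [Tree c] [Tree [Tree c] [Tree [Tree [Tree c] [Tree c]] [Tree c]]]]
  [Tree [Tree c] [Tree [Tree [Tree c] [Tree c]] [Tree [Tree c] [Tree c]]]]
  [Tree [Tree c] [Tree [Tree [Tree c] [Tree [Tree c] [Tree c]]] [Tree c]]]
  [Tree [Tree c] [Tree [Tree [Tree [Tree c] [Tree c]] [Tree c]] [Tree c]]]
  [Tree [Tree [Tree c] [Tree c]] [Tree [Tree c] [Tree [Tree c] [Tree c]]]]

14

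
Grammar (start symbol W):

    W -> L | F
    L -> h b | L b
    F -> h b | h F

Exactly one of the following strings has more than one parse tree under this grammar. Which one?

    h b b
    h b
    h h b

h b b: 1 tree
h b: 2 trees
h h b: 1 tree

h b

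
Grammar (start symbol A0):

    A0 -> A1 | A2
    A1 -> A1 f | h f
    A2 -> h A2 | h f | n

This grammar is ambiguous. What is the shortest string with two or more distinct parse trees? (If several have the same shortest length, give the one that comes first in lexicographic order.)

h f

length 1: no string has ≥2 trees
length 2: h f has 2 parse trees

Two derivations of h f:
  A0 ⇒ A1 ⇒ h f
  A0 ⇒ A2 ⇒ h f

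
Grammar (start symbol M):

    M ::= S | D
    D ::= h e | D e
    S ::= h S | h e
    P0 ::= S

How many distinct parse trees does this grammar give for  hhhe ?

Parse trees for hhhe:
  [M [S h [S h [S h e]]]]

1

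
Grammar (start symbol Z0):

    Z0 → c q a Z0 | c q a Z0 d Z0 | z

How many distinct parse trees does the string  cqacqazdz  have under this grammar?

2

Parse trees for cqacqazdz:
  [Z0 c q a [Z0 c q a [Z0 z] d [Z0 z]]]
  [Z0 c q a [Z0 c q a [Z0 z]] d [Z0 z]]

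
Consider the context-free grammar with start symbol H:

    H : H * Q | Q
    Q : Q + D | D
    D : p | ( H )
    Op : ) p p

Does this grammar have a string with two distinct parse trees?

(Op is unreachable from H, so its rules don't affect L(H).) H → H * Q | Q  ;  Q → Q + D | D  — a left-associative chain with D at the bottom. Each string factors uniquely by precedence.

Unambiguous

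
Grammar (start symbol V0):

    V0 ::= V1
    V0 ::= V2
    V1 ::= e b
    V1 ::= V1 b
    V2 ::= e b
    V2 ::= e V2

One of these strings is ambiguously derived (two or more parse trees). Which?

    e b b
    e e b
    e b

e b b: 1 tree
e e b: 1 tree
e b: 2 trees

e b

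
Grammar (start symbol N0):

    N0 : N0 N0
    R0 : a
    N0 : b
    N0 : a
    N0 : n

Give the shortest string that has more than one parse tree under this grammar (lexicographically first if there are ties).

length 1: no string has ≥2 trees
length 2: no string has ≥2 trees
length 3: a a a has 2 parse trees

Two derivations of a a a:
  N0 ⇒ N0 N0 ⇒ N0 N0 N0 ⇒ a N0 N0 ⇒ a a N0 ⇒ a a a
  N0 ⇒ N0 N0 ⇒ a N0 ⇒ a N0 N0 ⇒ a a N0 ⇒ a a a

a a a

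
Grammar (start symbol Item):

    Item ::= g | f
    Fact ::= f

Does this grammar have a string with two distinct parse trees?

(Fact is unreachable from Item, so its rules don't affect L(Item).) The reachable rules are right-linear with at most one rule per (nonterminal, next-terminal) pair. Each input token forces the next rule, so parsing is deterministic.

Unambiguous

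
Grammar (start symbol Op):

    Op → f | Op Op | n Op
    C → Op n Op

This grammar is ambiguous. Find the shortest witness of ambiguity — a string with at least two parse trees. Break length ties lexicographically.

f f f

length 1: no string has ≥2 trees
length 2: no string has ≥2 trees
length 3: f f f has 2 parse trees

Two derivations of f f f:
  Op ⇒ Op Op ⇒ f Op ⇒ f Op Op ⇒ f f Op ⇒ f f f
  Op ⇒ Op Op ⇒ Op Op Op ⇒ f Op Op ⇒ f f Op ⇒ f f f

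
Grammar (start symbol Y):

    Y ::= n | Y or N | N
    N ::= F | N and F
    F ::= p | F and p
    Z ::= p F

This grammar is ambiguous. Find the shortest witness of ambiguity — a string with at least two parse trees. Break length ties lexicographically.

length 1: no string has ≥2 trees
length 3: p and p has 2 parse trees

Two derivations of p and p:
  Y ⇒ N ⇒ F ⇒ F and p ⇒ p and p
  Y ⇒ N ⇒ N and F ⇒ F and F ⇒ p and F ⇒ p and p

p and p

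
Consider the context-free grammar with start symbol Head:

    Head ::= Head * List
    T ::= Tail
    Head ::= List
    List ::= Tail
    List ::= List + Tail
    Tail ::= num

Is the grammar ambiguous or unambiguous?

Only Head, List, Tail are reachable from Head; ignoring the rest: This is a standard precedence ladder (Head over List over Tail), with each level left-recursive on its own operator ('*' at Head, '+' at List). That structure is LR(1), hence unambiguous.

Unambiguous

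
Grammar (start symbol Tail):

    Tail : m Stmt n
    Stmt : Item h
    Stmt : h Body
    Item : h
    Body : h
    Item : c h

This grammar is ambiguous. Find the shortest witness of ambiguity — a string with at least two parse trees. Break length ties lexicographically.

m h h n

length 4: m h h n has 2 parse trees

Two derivations of m h h n:
  Tail ⇒ m Stmt n ⇒ m Item h n ⇒ m h h n
  Tail ⇒ m Stmt n ⇒ m h Body n ⇒ m h h n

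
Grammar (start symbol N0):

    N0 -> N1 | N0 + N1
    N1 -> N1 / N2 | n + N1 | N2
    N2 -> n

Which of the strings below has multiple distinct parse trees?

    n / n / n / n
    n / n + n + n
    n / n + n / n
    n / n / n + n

n / n + n + n

n / n / n / n: 1 tree
n / n + n + n: 2 trees
n / n + n / n: 1 tree
n / n / n + n: 1 tree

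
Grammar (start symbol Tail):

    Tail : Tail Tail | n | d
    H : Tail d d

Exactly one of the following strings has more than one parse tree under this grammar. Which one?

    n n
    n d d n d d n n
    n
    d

n n: 1 tree
n d d n d d n n: 429 trees
n: 1 tree
d: 1 tree

n d d n d d n n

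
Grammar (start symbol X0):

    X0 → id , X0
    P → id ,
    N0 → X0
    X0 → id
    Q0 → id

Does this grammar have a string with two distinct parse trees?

Unambiguous

(N0, Q0, P are unreachable from X0, so their rules don't affect L(X0).) Right-recursive list with a separator: after each atom, whether the separator follows determines the rule. One parse per string.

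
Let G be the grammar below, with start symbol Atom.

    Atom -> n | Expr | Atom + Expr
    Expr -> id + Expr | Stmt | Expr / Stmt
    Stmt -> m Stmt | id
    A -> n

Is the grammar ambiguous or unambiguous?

Ambiguous

Witness: id + id

Derivation 1: Atom ⇒ Expr ⇒ id + Expr ⇒ id + Stmt ⇒ id + id
Derivation 2: Atom ⇒ Atom + Expr ⇒ Expr + Expr ⇒ Stmt + Expr ⇒ id + Expr ⇒ id + Stmt ⇒ id + id

Two distinct leftmost derivations for the same string.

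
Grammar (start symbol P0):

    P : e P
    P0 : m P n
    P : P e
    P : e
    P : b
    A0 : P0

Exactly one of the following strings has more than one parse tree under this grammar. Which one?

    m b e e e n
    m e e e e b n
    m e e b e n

m e e b e n

m b e e e n: 1 tree
m e e e e b n: 1 tree
m e e b e n: 3 trees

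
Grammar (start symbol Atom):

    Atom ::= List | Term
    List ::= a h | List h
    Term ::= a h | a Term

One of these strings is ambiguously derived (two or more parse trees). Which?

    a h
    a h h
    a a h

a h

a h: 2 trees
a h h: 1 tree
a a h: 1 tree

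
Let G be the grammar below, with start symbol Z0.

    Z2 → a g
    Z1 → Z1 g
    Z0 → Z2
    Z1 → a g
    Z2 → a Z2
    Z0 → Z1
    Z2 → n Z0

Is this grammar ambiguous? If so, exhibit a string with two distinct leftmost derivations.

Witness: a g

Derivation 1: Z0 ⇒ Z2 ⇒ a g
Derivation 2: Z0 ⇒ Z1 ⇒ a g

Two distinct leftmost derivations for the same string.

Ambiguous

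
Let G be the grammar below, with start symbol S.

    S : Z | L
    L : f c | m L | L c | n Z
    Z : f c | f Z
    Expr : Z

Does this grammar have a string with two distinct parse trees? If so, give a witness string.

Witness: f c

Derivation 1: S ⇒ Z ⇒ f c
Derivation 2: S ⇒ L ⇒ f c

Two distinct leftmost derivations for the same string.

Ambiguous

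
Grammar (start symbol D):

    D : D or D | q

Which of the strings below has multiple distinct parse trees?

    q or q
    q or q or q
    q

q or q: 1 tree
q or q or q: 2 trees
q: 1 tree

q or q or q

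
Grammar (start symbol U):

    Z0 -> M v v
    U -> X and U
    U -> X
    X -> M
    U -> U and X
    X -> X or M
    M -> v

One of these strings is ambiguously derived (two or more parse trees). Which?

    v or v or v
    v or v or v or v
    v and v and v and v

v and v and v and v

v or v or v: 1 tree
v or v or v or v: 1 tree
v and v and v and v: 8 trees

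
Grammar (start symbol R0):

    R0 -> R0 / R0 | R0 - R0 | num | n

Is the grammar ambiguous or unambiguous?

Ambiguous

Witness: n - n - n

Derivation 1: R0 ⇒ R0 - R0 ⇒ R0 - R0 - R0 ⇒ n - R0 - R0 ⇒ n - n - R0 ⇒ n - n - n
Derivation 2: R0 ⇒ R0 - R0 ⇒ n - R0 ⇒ n - R0 - R0 ⇒ n - n - R0 ⇒ n - n - n

Two distinct leftmost derivations for the same string.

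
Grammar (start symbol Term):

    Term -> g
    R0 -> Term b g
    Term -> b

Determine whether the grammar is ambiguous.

(R0 is unreachable from Term, so its rules don't affect L(Term).) The reachable rules are right-linear with at most one rule per (nonterminal, next-terminal) pair. Each input token forces the next rule, so parsing is deterministic.

Unambiguous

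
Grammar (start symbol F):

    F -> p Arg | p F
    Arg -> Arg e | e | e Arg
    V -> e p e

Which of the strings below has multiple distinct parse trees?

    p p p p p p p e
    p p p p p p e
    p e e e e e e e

p e e e e e e e

p p p p p p p e: 1 tree
p p p p p p e: 1 tree
p e e e e e e e: 64 trees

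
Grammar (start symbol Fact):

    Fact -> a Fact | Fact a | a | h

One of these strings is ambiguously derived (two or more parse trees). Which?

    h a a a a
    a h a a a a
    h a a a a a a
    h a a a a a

h a a a a: 1 tree
a h a a a a: 5 trees
h a a a a a a: 1 tree
h a a a a a: 1 tree

a h a a a a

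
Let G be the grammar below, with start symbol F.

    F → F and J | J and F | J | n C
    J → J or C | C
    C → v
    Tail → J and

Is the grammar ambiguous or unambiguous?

Ambiguous

Witness: v and v

Derivation 1: F ⇒ F and J ⇒ J and J ⇒ C and J ⇒ v and J ⇒ v and C ⇒ v and v
Derivation 2: F ⇒ J and F ⇒ C and F ⇒ v and F ⇒ v and J ⇒ v and C ⇒ v and v

Two distinct leftmost derivations for the same string.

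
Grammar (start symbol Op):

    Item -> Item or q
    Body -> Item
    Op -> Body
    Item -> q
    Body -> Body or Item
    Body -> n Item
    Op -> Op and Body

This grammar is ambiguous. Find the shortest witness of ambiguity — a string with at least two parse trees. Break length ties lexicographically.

length 1: no string has ≥2 trees
length 2: no string has ≥2 trees
length 3: q or q has 2 parse trees

Two derivations of q or q:
  Op ⇒ Body ⇒ Item ⇒ Item or q ⇒ q or q
  Op ⇒ Body ⇒ Body or Item ⇒ Item or Item ⇒ q or Item ⇒ q or q

q or q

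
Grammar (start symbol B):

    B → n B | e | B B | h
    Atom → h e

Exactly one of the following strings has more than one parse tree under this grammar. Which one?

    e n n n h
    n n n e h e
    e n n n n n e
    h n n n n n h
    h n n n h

n n n e h e

e n n n h: 1 tree
n n n e h e: 14 trees
e n n n n n e: 1 tree
h n n n n n h: 1 tree
h n n n h: 1 tree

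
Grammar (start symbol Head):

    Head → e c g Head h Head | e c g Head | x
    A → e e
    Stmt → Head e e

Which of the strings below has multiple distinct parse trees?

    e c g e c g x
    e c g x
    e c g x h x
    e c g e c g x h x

e c g e c g x h x

e c g e c g x: 1 tree
e c g x: 1 tree
e c g x h x: 1 tree
e c g e c g x h x: 2 trees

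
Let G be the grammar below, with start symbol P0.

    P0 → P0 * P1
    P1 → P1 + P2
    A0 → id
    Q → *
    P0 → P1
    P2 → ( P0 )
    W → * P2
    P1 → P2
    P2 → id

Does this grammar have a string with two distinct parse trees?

(Q, W, A0 are unreachable from P0, so their rules don't affect L(P0).) This is a standard precedence ladder (P0 over P1 over P2), with each level left-recursive on its own operator ('*' at P0, '+' at P1). That structure is LR(1), hence unambiguous.

Unambiguous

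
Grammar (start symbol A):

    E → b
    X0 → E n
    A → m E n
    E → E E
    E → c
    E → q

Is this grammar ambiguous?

Witness: m b b b n

Derivation 1: A ⇒ m E n ⇒ m E E n ⇒ m b E n ⇒ m b E E n ⇒ m b b E n ⇒ m b b b n
Derivation 2: A ⇒ m E n ⇒ m E E n ⇒ m E E E n ⇒ m b E E n ⇒ m b b E n ⇒ m b b b n

Two distinct leftmost derivations for the same string.

Ambiguous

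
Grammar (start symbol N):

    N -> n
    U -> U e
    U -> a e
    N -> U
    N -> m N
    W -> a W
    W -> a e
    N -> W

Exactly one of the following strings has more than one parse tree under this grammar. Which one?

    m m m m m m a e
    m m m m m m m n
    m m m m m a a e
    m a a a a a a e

m m m m m m a e: 2 trees
m m m m m m m n: 1 tree
m m m m m a a e: 1 tree
m a a a a a a e: 1 tree

m m m m m m a e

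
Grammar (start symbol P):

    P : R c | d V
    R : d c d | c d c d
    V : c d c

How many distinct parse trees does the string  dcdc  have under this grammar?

Parse trees for dcdc:
  [P [R d c d] c]
  [P d [V c d c]]

2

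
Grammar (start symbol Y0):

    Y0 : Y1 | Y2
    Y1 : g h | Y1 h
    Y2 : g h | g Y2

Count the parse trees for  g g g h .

Parse trees for g g g h:
  [Y0 [Y2 g [Y2 g [Y2 g h]]]]

1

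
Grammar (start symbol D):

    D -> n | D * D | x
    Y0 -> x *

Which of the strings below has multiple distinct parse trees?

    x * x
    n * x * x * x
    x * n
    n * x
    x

n * x * x * x

x * x: 1 tree
n * x * x * x: 5 trees
x * n: 1 tree
n * x: 1 tree
x: 1 tree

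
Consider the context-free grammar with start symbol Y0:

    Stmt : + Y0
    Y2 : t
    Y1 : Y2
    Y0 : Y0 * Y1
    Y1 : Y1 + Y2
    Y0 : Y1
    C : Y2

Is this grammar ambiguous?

Unambiguous

(C, Stmt are unreachable from Y0, so their rules don't affect L(Y0).) This is a standard precedence ladder (Y0 over Y1 over Y2), with each level left-recursive on its own operator ('*' at Y0, '+' at Y1). That structure is LR(1), hence unambiguous.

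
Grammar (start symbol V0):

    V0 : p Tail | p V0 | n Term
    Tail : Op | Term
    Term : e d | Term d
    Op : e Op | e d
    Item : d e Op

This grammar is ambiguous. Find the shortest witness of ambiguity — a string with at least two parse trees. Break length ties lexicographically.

p e d

length 3: p e d has 2 parse trees

Two derivations of p e d:
  V0 ⇒ p Tail ⇒ p Op ⇒ p e d
  V0 ⇒ p Tail ⇒ p Term ⇒ p e d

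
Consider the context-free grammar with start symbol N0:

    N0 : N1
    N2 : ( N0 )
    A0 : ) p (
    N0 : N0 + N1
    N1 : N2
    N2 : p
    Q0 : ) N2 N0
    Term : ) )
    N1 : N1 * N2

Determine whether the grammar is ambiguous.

Only N0, N1, N2 are reachable from N0; ignoring the rest: N0 → N0 + N1 | N1  ;  N1 → N1 * N2 | N2  — a left-associative chain with N2 at the bottom. Each string factors uniquely by precedence.

Unambiguous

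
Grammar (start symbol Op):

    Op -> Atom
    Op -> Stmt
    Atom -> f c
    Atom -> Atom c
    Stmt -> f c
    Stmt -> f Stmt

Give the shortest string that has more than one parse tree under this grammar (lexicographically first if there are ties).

f c

length 2: f c has 2 parse trees

Two derivations of f c:
  Op ⇒ Atom ⇒ f c
  Op ⇒ Stmt ⇒ f c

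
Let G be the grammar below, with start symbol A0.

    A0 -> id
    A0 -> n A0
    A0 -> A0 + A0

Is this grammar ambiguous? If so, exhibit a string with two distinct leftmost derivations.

Witness: n id + id

Derivation 1: A0 ⇒ n A0 ⇒ n A0 + A0 ⇒ n id + A0 ⇒ n id + id
Derivation 2: A0 ⇒ A0 + A0 ⇒ n A0 + A0 ⇒ n id + A0 ⇒ n id + id

Two distinct leftmost derivations for the same string.

Ambiguous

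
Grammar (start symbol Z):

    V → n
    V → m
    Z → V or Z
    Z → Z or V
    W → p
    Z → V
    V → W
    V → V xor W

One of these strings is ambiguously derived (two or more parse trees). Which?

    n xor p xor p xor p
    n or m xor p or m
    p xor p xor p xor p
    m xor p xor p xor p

n or m xor p or m

n xor p xor p xor p: 1 tree
n or m xor p or m: 4 trees
p xor p xor p xor p: 1 tree
m xor p xor p xor p: 1 tree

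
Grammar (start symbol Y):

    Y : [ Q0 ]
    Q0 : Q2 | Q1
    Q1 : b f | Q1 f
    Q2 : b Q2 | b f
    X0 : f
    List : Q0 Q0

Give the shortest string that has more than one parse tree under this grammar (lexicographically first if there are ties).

[ b f ]

length 4: [ b f ] has 2 parse trees

Two derivations of [ b f ]:
  Y ⇒ [ Q0 ] ⇒ [ Q2 ] ⇒ [ b f ]
  Y ⇒ [ Q0 ] ⇒ [ Q1 ] ⇒ [ b f ]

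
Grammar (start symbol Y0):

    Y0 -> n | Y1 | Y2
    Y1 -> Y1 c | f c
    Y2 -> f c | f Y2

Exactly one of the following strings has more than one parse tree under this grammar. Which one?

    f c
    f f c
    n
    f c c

f c

f c: 2 trees
f f c: 1 tree
n: 1 tree
f c c: 1 tree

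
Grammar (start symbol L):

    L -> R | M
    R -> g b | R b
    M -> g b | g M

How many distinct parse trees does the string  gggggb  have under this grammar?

Parse trees for gggggb:
  [L [M g [M g [M g [M g [M g b]]]]]]

1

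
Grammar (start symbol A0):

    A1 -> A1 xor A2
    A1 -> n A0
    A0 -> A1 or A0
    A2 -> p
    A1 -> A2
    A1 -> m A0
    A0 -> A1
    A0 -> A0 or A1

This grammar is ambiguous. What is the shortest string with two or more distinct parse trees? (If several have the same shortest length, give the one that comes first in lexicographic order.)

p or p

length 1: no string has ≥2 trees
length 2: no string has ≥2 trees
length 3: p or p has 2 parse trees

Two derivations of p or p:
  A0 ⇒ A1 or A0 ⇒ A2 or A0 ⇒ p or A0 ⇒ p or A1 ⇒ p or A2 ⇒ p or p
  A0 ⇒ A0 or A1 ⇒ A1 or A1 ⇒ A2 or A1 ⇒ p or A1 ⇒ p or A2 ⇒ p or p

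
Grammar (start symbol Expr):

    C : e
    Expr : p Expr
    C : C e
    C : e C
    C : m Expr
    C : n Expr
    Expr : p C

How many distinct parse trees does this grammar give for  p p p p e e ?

Parse trees for p p p p e e:
  [Expr p [Expr p [Expr p [Expr p [C [C e] e]]]]]
  [Expr p [Expr p [Expr p [Expr p [C e [C e]]]]]]

2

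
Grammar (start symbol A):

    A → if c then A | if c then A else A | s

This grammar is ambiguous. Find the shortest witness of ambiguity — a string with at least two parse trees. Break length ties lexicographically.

length 1: no string has ≥2 trees
length 4: no string has ≥2 trees
length 6: no string has ≥2 trees
length 7: no string has ≥2 trees
length 9: if c then if c then s else s has 2 parse trees

Two derivations of if c then if c then s else s:
  A ⇒ if c then A ⇒ if c then if c then A else A ⇒ if c then if c then s else A ⇒ if c then if c then s else s
  A ⇒ if c then A else A ⇒ if c then if c then A else A ⇒ if c then if c then s else A ⇒ if c then if c then s else s

if c then if c then s else s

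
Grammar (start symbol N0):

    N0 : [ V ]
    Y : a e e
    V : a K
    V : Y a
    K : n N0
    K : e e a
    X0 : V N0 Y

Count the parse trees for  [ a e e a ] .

2

Parse trees for [ a e e a ]:
  [N0 [ [V a [K e e a]] ]]
  [N0 [ [V [Y a e e] a] ]]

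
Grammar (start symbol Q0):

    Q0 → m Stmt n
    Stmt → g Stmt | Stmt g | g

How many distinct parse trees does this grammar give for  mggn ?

2

Parse trees for mggn:
  [Q0 m [Stmt g [Stmt g]] n]
  [Q0 m [Stmt [Stmt g] g] n]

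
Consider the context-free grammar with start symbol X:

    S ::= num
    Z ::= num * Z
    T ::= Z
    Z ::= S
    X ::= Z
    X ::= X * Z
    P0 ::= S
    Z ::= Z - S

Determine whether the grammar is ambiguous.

Witness: num * num

Derivation 1: X ⇒ Z ⇒ num * Z ⇒ num * S ⇒ num * num
Derivation 2: X ⇒ X * Z ⇒ Z * Z ⇒ S * Z ⇒ num * Z ⇒ num * S ⇒ num * num

Two distinct leftmost derivations for the same string.

Ambiguous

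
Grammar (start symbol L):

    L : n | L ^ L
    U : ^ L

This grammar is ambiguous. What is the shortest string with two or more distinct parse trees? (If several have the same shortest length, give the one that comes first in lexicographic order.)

n ^ n ^ n

length 1: no string has ≥2 trees
length 3: no string has ≥2 trees
length 5: n ^ n ^ n has 2 parse trees

Two derivations of n ^ n ^ n:
  L ⇒ L ^ L ⇒ n ^ L ⇒ n ^ L ^ L ⇒ n ^ n ^ L ⇒ n ^ n ^ n
  L ⇒ L ^ L ⇒ L ^ L ^ L ⇒ n ^ L ^ L ⇒ n ^ n ^ L ⇒ n ^ n ^ n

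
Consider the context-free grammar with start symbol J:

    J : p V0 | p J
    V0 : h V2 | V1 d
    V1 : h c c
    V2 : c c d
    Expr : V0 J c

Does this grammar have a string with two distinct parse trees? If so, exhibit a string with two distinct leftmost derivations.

Ambiguous

Witness: p h c c d

Derivation 1: J ⇒ p V0 ⇒ p h V2 ⇒ p h c c d
Derivation 2: J ⇒ p V0 ⇒ p V1 d ⇒ p h c c d

Two distinct leftmost derivations for the same string.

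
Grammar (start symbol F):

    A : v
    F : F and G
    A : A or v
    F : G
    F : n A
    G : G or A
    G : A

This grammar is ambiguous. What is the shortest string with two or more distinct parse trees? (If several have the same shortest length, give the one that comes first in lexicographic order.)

v or v

length 1: no string has ≥2 trees
length 2: no string has ≥2 trees
length 3: v or v has 2 parse trees

Two derivations of v or v:
  F ⇒ G ⇒ G or A ⇒ A or A ⇒ v or A ⇒ v or v
  F ⇒ G ⇒ A ⇒ A or v ⇒ v or v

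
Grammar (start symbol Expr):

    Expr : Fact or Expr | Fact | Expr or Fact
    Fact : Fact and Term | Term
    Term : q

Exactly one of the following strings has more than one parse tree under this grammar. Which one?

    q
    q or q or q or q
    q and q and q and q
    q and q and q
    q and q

q or q or q or q

q: 1 tree
q or q or q or q: 8 trees
q and q and q and q: 1 tree
q and q and q: 1 tree
q and q: 1 tree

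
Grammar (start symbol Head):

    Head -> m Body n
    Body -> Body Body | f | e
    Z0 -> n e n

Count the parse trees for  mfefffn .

14

Parse trees for mfefffn (showing first 6 of 14):
  [Head m [Body [Body f] [Body [Body e] [Body [Body f] [Body [Body f] [Body f]]]]] n]
  [Head m [Body [Body f] [Body [Body e] [Body [Body [Body f] [Body f]] [Body f]]]] n]
  [Head m [Body [Body f] [Body [Body [Body e] [Body f]] [Body [Body f] [Body f]]]] n]
  [Head m [Body [Body f] [Body [Body [Body e] [Body [Body f] [Body f]]] [Body f]]] n]
  [Head m [Body [Body f] [Body [Body [Body [Body e] [Body f]] [Body f]] [Body f]]] n]
  [Head m [Body [Body [Body f] [Body e]] [Body [Body f] [Body [Body f] [Body f]]]] n]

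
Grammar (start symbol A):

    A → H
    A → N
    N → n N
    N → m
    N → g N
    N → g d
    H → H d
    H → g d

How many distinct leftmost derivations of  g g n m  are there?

1

Parse trees for g g n m:
  [A [N g [N g [N n [N m]]]]]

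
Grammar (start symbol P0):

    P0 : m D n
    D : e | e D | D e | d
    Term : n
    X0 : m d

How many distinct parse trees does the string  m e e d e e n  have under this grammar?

6

Parse trees for m e e d e e n:
  [P0 m [D e [D e [D [D [D d] e] e]]] n]
  [P0 m [D e [D [D e [D [D d] e]] e]] n]
  [P0 m [D e [D [D [D e [D d]] e] e]] n]
  [P0 m [D [D e [D e [D [D d] e]]] e] n]
  [P0 m [D [D e [D [D e [D d]] e]] e] n]
  [P0 m [D [D [D e [D e [D d]]] e] e] n]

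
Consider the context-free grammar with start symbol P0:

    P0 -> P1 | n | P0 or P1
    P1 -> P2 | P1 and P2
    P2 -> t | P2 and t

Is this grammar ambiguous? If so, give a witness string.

Witness: t and t

Derivation 1: P0 ⇒ P1 ⇒ P2 ⇒ P2 and t ⇒ t and t
Derivation 2: P0 ⇒ P1 ⇒ P1 and P2 ⇒ P2 and P2 ⇒ t and P2 ⇒ t and t

Two distinct leftmost derivations for the same string.

Ambiguous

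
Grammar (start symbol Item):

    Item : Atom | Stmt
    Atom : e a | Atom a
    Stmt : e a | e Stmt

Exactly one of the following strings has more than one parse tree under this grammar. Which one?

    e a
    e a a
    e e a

e a

e a: 2 trees
e a a: 1 tree
e e a: 1 tree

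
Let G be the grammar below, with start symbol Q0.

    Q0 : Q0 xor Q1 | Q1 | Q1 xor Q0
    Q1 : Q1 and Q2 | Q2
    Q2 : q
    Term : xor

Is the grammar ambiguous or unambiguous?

Witness: q xor q

Derivation 1: Q0 ⇒ Q0 xor Q1 ⇒ Q1 xor Q1 ⇒ Q2 xor Q1 ⇒ q xor Q1 ⇒ q xor Q2 ⇒ q xor q
Derivation 2: Q0 ⇒ Q1 xor Q0 ⇒ Q2 xor Q0 ⇒ q xor Q0 ⇒ q xor Q1 ⇒ q xor Q2 ⇒ q xor q

Two distinct leftmost derivations for the same string.

Ambiguous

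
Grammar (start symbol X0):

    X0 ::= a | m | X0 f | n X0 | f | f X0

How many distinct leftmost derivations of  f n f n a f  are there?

Parse trees for f n f n a f:
  [X0 [X0 f [X0 n [X0 f [X0 n [X0 a]]]]] f]
  [X0 f [X0 [X0 n [X0 f [X0 n [X0 a]]]] f]]
  [X0 f [X0 n [X0 [X0 f [X0 n [X0 a]]] f]]]
  [X0 f [X0 n [X0 f [X0 [X0 n [X0 a]] f]]]]
  [X0 f [X0 n [X0 f [X0 n [X0 [X0 a] f]]]]]

5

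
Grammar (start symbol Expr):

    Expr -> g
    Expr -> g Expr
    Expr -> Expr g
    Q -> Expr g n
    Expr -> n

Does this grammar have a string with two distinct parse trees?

Witness: g g

Derivation 1: Expr ⇒ g Expr ⇒ g g
Derivation 2: Expr ⇒ Expr g ⇒ g g

Two distinct leftmost derivations for the same string.

Ambiguous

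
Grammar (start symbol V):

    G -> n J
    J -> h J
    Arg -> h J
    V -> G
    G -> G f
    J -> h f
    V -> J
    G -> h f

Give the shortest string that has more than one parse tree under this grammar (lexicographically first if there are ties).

length 2: h f has 2 parse trees

Two derivations of h f:
  V ⇒ G ⇒ h f
  V ⇒ J ⇒ h f

h f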